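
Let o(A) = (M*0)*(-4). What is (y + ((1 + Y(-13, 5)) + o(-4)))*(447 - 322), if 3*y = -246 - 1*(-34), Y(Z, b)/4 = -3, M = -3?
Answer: -30625/3 ≈ -10208.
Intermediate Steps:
Y(Z, b) = -12 (Y(Z, b) = 4*(-3) = -12)
o(A) = 0 (o(A) = -3*0*(-4) = 0*(-4) = 0)
y = -212/3 (y = (-246 - 1*(-34))/3 = (-246 + 34)/3 = (⅓)*(-212) = -212/3 ≈ -70.667)
(y + ((1 + Y(-13, 5)) + o(-4)))*(447 - 322) = (-212/3 + ((1 - 12) + 0))*(447 - 322) = (-212/3 + (-11 + 0))*125 = (-212/3 - 11)*125 = -245/3*125 = -30625/3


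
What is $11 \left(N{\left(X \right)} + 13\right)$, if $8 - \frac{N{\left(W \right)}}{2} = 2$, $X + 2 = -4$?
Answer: $275$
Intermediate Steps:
$X = -6$ ($X = -2 - 4 = -6$)
$N{\left(W \right)} = 12$ ($N{\left(W \right)} = 16 - 4 = 12$)
$11 \left(N{\left(X \right)} + 13\right) = 11 \left(12 + 13\right) = 11 \cdot 25 = 275$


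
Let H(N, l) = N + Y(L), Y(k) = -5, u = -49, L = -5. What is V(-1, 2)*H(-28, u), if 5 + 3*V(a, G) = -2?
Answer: 77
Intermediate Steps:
V(a, G) = -7/3 (V(a, G) = -5/3 + (1/3)*(-2) = -5/3 - 2/3 = -7/3)
H(N, l) = -5 + N (H(N, l) = N - 5 = -5 + N)
V(-1, 2)*H(-28, u) = -7*(-5 - 28)/3 = -7/3*(-33) = 77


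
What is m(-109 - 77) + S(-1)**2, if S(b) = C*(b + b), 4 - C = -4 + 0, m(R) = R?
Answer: 70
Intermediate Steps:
C = 8 (C = 4 - (-4 + 0) = 4 - 1*(-4) = 4 + 4 = 8)
S(b) = 16*b (S(b) = 8*(b + b) = 8*(2*b) = 16*b)
m(-109 - 77) + S(-1)**2 = (-109 - 77) + (16*(-1))**2 = -186 + (-16)**2 = -186 + 256 = 70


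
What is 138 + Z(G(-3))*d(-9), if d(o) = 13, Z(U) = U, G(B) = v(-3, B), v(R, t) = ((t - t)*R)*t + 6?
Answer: 216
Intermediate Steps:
v(R, t) = 6 (v(R, t) = (0*R)*t + 6 = 0*t + 6 = 0 + 6 = 6)
G(B) = 6
138 + Z(G(-3))*d(-9) = 138 + 6*13 = 138 + 78 = 216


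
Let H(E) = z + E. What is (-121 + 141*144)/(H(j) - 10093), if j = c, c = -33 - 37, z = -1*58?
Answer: -20183/10221 ≈ -1.9747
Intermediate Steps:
z = -58
c = -70
j = -70
H(E) = -58 + E
(-121 + 141*144)/(H(j) - 10093) = (-121 + 141*144)/((-58 - 70) - 10093) = (-121 + 20304)/(-128 - 10093) = 20183/(-10221) = 20183*(-1/10221) = -20183/10221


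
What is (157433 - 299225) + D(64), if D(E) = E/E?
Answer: -141791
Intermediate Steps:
D(E) = 1
(157433 - 299225) + D(64) = (157433 - 299225) + 1 = -141792 + 1 = -141791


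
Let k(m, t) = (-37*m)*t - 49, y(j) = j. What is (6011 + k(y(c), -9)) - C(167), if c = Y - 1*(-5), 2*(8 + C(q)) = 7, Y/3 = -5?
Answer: 5273/2 ≈ 2636.5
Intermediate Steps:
Y = -15 (Y = 3*(-5) = -15)
C(q) = -9/2 (C(q) = -8 + (½)*7 = -8 + 7/2 = -9/2)
c = -10 (c = -15 - 1*(-5) = -15 + 5 = -10)
k(m, t) = -49 - 37*m*t (k(m, t) = -37*m*t - 49 = -49 - 37*m*t)
(6011 + k(y(c), -9)) - C(167) = (6011 + (-49 - 37*(-10)*(-9))) - 1*(-9/2) = (6011 + (-49 - 3330)) + 9/2 = (6011 - 3379) + 9/2 = 2632 + 9/2 = 5273/2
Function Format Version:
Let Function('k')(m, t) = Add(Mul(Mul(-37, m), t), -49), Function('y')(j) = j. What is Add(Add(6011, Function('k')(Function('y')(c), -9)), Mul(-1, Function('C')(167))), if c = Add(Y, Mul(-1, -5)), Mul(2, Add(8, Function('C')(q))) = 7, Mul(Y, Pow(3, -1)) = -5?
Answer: Rational(5273, 2) ≈ 2636.5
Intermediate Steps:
Y = -15 (Y = Mul(3, -5) = -15)
Function('C')(q) = Rational(-9, 2) (Function('C')(q) = Add(-8, Mul(Rational(1, 2), 7)) = Add(-8, Rational(7, 2)) = Rational(-9, 2))
c = -10 (c = Add(-15, Mul(-1, -5)) = Add(-15, 5) = -10)
Function('k')(m, t) = Add(-49, Mul(-37, m, t)) (Function('k')(m, t) = Add(Mul(-37, m, t), -49) = Add(-49, Mul(-37, m, t)))
Add(Add(6011, Function('k')(Function('y')(c), -9)), Mul(-1, Function('C')(167))) = Add(Add(6011, Add(-49, Mul(-37, -10, -9))), Mul(-1, Rational(-9, 2))) = Add(Add(6011, Add(-49, -3330)), Rational(9, 2)) = Add(Add(6011, -3379), Rational(9, 2)) = Add(2632, Rational(9, 2)) = Rational(5273, 2)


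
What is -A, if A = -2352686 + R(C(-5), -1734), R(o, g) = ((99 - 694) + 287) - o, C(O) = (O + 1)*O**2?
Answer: 2352894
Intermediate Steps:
C(O) = O**2*(1 + O) (C(O) = (1 + O)*O**2 = O**2*(1 + O))
R(o, g) = -308 - o (R(o, g) = (-595 + 287) - o = -308 - o)
A = -2352894 (A = -2352686 + (-308 - (-5)**2*(1 - 5)) = -2352686 + (-308 - 25*(-4)) = -2352686 + (-308 - 1*(-100)) = -2352686 + (-308 + 100) = -2352686 - 208 = -2352894)
-A = -1*(-2352894) = 2352894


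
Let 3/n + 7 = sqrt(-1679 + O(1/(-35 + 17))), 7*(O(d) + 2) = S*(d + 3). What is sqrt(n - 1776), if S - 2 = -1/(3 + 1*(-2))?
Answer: sqrt(-84346683571146 - 1961343*I*sqrt(2964542))/217927 ≈ 0.00084364 - 42.143*I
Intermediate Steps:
S = 1 (S = 2 - 1/(3 + 1*(-2)) = 2 - 1/(3 - 2) = 2 - 1/1 = 2 - 1*1 = 2 - 1 = 1)
O(d) = -11/7 + d/7 (O(d) = -2 + (1*(d + 3))/7 = -2 + (1*(3 + d))/7 = -2 + (3 + d)/7 = -2 + (3/7 + d/7) = -11/7 + d/7)
n = 3/(-7 + I*sqrt(2964542)/42) (n = 3/(-7 + sqrt(-1679 + (-11/7 + 1/(7*(-35 + 17))))) = 3/(-7 + sqrt(-1679 + (-11/7 + (1/7)/(-18)))) = 3/(-7 + sqrt(-1679 + (-11/7 + (1/7)*(-1/18)))) = 3/(-7 + sqrt(-1679 + (-11/7 - 1/126))) = 3/(-7 + sqrt(-1679 - 199/126)) = 3/(-7 + sqrt(-211753/126)) = 3/(-7 + I*sqrt(2964542)/42) ≈ -0.012142 - 0.071107*I)
sqrt(n - 1776) = sqrt((-2646/217927 - 9*I*sqrt(2964542)/217927) - 1776) = sqrt(-387040998/217927 - 9*I*sqrt(2964542)/217927)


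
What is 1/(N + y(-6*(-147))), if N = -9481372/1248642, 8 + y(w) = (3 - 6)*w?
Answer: -624321/1661688620 ≈ -0.00037571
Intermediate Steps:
y(w) = -8 - 3*w (y(w) = -8 + (3 - 6)*w = -8 - 3*w)
N = -4740686/624321 (N = -9481372*1/1248642 = -4740686/624321 ≈ -7.5933)
1/(N + y(-6*(-147))) = 1/(-4740686/624321 + (-8 - (-18)*(-147))) = 1/(-4740686/624321 + (-8 - 3*882)) = 1/(-4740686/624321 + (-8 - 2646)) = 1/(-4740686/624321 - 2654) = 1/(-1661688620/624321) = -624321/1661688620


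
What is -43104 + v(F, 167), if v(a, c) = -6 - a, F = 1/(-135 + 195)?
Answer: -2586601/60 ≈ -43110.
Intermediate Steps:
F = 1/60 ≈ 0.016667
-43104 + v(F, 167) = -43104 + (-6 - 1*1/60) = -43104 + (-6 - 1/60) = -43104 - 361/60 = -2586601/60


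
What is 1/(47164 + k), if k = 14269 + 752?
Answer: 1/62185 ≈ 1.6081e-5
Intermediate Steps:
k = 15021
1/(47164 + k) = 1/(47164 + 15021) = 1/62185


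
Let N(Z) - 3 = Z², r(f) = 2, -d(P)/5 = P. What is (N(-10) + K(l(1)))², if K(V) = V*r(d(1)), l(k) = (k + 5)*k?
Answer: 13225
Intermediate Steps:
d(P) = -5*P
l(k) = k*(5 + k) (l(k) = (5 + k)*k = k*(5 + k))
K(V) = 2*V (K(V) = V*2 = 2*V)
N(Z) = 3 + Z²
(N(-10) + K(l(1)))² = ((3 + (-10)²) + 2*(1*(5 + 1)))² = ((3 + 100) + 2*(1*6))² = (103 + 2*6)² = (103 + 12)² = 115² = 13225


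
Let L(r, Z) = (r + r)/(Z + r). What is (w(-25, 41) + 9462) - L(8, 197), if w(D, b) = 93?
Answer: 1958759/205 ≈ 9554.9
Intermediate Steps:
L(r, Z) = 2*r/(Z + r) (L(r, Z) = (2*r)/(Z + r) = 2*r/(Z + r))
(w(-25, 41) + 9462) - L(8, 197) = (93 + 9462) - 2*8/(197 + 8) = 9555 - 2*8/205 = 9555 - 1*16/205 = 9555 - 16/205 = 1958759/205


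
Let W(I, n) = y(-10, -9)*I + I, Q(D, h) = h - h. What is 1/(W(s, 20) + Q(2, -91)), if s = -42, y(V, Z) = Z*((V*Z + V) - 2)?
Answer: 1/29442 ≈ 3.3965e-5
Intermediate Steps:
y(V, Z) = Z*(-2 + V + V*Z) (y(V, Z) = Z*((V + V*Z) - 2) = Z*(-2 + V + V*Z))
Q(D, h) = 0
W(I, n) = -701*I (W(I, n) = (-9*(-2 - 10 - 10*(-9)))*I + I = (-9*(-2 - 10 + 90))*I + I = (-9*78)*I + I = -702*I + I = -701*I)
1/(W(s, 20) + Q(2, -91)) = 1/(-701*(-42) + 0) = 1/(29442 + 0) = 1/29442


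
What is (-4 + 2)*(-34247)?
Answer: 68494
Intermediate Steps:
(-4 + 2)*(-34247) = -2*(-34247) = 68494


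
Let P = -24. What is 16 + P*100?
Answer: -2384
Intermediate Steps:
16 + P*100 = 16 - 24*100 = 16 - 2400 = -2384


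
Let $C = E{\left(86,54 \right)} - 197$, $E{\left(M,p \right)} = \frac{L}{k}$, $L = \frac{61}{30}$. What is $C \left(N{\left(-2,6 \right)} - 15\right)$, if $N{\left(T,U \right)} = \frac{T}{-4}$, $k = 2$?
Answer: $\frac{341011}{120} \approx 2841.8$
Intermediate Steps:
$L = \frac{61}{30}$ ($L = 61 \cdot \frac{1}{30} = \frac{61}{30} \approx 2.0333$)
$E{\left(M,p \right)} = \frac{61}{60}$ ($E{\left(M,p \right)} = \frac{61}{30 \cdot 2} = \frac{61}{30} \cdot \frac{1}{2} = \frac{61}{60}$)
$C = - \frac{11759}{60}$ ($C = \frac{61}{60} - 197 = - \frac{11759}{60} \approx -195.98$)
$N{\left(T,U \right)} = - \frac{T}{4}$ ($N{\left(T,U \right)} = T \left(- \frac{1}{4}\right) = - \frac{T}{4}$)
$C \left(N{\left(-2,6 \right)} - 15\right) = - \frac{11759 \left(\left(- \frac{1}{4}\right) \left(-2\right) - 15\right)}{60} = - \frac{11759 \left(\frac{1}{2} - 15\right)}{60} = \left(- \frac{11759}{60}\right) \left(- \frac{29}{2}\right) = \frac{341011}{120}$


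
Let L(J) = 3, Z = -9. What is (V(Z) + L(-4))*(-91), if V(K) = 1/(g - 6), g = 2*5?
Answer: -1183/4 ≈ -295.75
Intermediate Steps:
g = 10
V(K) = ¼ (V(K) = 1/(10 - 6) = 1/4 = ¼)
(V(Z) + L(-4))*(-91) = (¼ + 3)*(-91) = (13/4)*(-91) = -1183/4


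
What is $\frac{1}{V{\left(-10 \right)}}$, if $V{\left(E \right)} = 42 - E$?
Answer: $\frac{1}{52} \approx 0.019231$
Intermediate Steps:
$\frac{1}{V{\left(-10 \right)}} = \frac{1}{42 - -10} = \frac{1}{42 + 10} = \frac{1}{52}$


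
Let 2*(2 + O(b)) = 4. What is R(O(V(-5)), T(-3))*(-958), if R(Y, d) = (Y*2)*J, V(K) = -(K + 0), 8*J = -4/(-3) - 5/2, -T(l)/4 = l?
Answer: 0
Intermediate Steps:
T(l) = -4*l
J = -7/48 (J = (-4/(-3) - 5/2)/8 = (-4*(-⅓) - 5*½)/8 = (4/3 - 5/2)/8 = (⅛)*(-7/6) = -7/48 ≈ -0.14583)
V(K) = -K
O(b) = 0 (O(b) = -2 + (½)*4 = -2 + 2 = 0)
R(Y, d) = -7*Y/24 (R(Y, d) = (Y*2)*(-7/48) = (2*Y)*(-7/48) = -7*Y/24)
R(O(V(-5)), T(-3))*(-958) = -7/24*0*(-958) = 0*(-958) = 0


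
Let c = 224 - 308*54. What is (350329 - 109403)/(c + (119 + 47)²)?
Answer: 120463/5574 ≈ 21.612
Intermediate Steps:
c = -16408 (c = 224 - 16632 = -16408)
(350329 - 109403)/(c + (119 + 47)²) = (350329 - 109403)/(-16408 + (119 + 47)²) = 240926/(-16408 + 166²) = 240926/(-16408 + 27556) = 240926/11148 = 240926*(1/11148) = 120463/5574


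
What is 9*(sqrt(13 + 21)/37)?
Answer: 9*sqrt(34)/37 ≈ 1.4183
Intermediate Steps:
9*(sqrt(13 + 21)/37) = 9*(sqrt(34)*(1/37)) = 9*(sqrt(34)/37) = 9*sqrt(34)/37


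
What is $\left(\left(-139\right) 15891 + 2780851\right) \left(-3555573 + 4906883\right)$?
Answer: $772952022620$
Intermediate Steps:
$\left(\left(-139\right) 15891 + 2780851\right) \left(-3555573 + 4906883\right) = \left(-2208849 + 2780851\right) 1351310 = 572002 \cdot 1351310 = 772952022620$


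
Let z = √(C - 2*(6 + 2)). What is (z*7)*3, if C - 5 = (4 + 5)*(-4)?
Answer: 21*I*√47 ≈ 143.97*I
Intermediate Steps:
C = -31 (C = 5 + (4 + 5)*(-4) = 5 + 9*(-4) = 5 - 36 = -31)
z = I*√47 (z = √(-31 - 2*(6 + 2)) = √(-31 - 2*8) = √(-31 - 16) = √(-47) = I*√47 ≈ 6.8557*I)
(z*7)*3 = ((I*√47)*7)*3 = (7*I*√47)*3 = 21*I*√47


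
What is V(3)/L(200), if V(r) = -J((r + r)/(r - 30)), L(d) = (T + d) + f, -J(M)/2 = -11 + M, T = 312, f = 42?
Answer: -101/2493 ≈ -0.040513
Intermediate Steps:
J(M) = 22 - 2*M (J(M) = -2*(-11 + M) = 22 - 2*M)
L(d) = 354 + d (L(d) = (312 + d) + 42 = 354 + d)
V(r) = -22 + 4*r/(-30 + r) (V(r) = -(22 - 2*(r + r)/(r - 30)) = -(22 - 2*2*r/(-30 + r)) = -(22 - 4*r/(-30 + r)) = -22 + 4*r/(-30 + r))
V(3)/L(200) = (6*(110 - 3*3)/(-30 + 3))/(354 + 200) = (6*(110 - 9)/(-27))/554 = (6*(-1/27)*101)*(1/554) = -202/9*1/554 = -101/2493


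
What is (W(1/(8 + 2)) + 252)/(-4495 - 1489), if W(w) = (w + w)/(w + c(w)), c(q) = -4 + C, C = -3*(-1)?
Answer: -103/2448 ≈ -0.042075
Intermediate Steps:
C = 3
c(q) = -1 (c(q) = -4 + 3 = -1)
W(w) = 2*w/(-1 + w) (W(w) = (w + w)/(w - 1) = (2*w)/(-1 + w) = 2*w/(-1 + w))
(W(1/(8 + 2)) + 252)/(-4495 - 1489) = (2/((8 + 2)*(-1 + 1/(8 + 2))) + 252)/(-4495 - 1489) = (2/(10*(-1 + 1/10)) + 252)/(-5984) = (2*(⅒)/(-1 + ⅒) + 252)*(-1/5984) = (2*(⅒)/(-9/10) + 252)*(-1/5984) = (2*(⅒)*(-10/9) + 252)*(-1/5984) = (-2/9 + 252)*(-1/5984) = (2266/9)*(-1/5984) = -103/2448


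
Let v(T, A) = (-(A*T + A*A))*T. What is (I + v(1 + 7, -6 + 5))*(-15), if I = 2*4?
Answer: -960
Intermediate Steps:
I = 8
v(T, A) = T*(-A**2 - A*T) (v(T, A) = (-(A*T + A**2))*T = (-(A**2 + A*T))*T = (-A**2 - A*T)*T = T*(-A**2 - A*T))
(I + v(1 + 7, -6 + 5))*(-15) = (8 - (-6 + 5)*(1 + 7)*((-6 + 5) + (1 + 7)))*(-15) = (8 - 1*(-1)*8*(-1 + 8))*(-15) = (8 - 1*(-1)*8*7)*(-15) = (8 + 56)*(-15) = 64*(-15) = -960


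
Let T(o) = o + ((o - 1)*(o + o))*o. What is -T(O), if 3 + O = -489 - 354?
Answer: 1212423750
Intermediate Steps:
O = -846 (O = -3 + (-489 - 354) = -3 - 843 = -846)
T(o) = o + 2*o²*(-1 + o) (T(o) = o + ((-1 + o)*(2*o))*o = o + (2*o*(-1 + o))*o = o + 2*o²*(-1 + o))
-T(O) = -(-846)*(1 - 2*(-846) + 2*(-846)²) = -(-846)*(1 + 1692 + 2*715716) = -(-846)*(1 + 1692 + 1431432) = -(-846)*1433125 = -1*(-1212423750) = 1212423750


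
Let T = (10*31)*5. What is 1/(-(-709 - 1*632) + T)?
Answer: 1/2891 ≈ 0.00034590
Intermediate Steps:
T = 1550 (T = 310*5 = 1550)
1/(-(-709 - 1*632) + T) = 1/(-(-709 - 1*632) + 1550) = 1/(-(-709 - 632) + 1550) = 1/(-1*(-1341) + 1550) = 1/(1341 + 1550) = 1/2891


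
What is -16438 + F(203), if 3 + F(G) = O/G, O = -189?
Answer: -476816/29 ≈ -16442.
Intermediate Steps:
F(G) = -3 - 189/G
-16438 + F(203) = -16438 + (-3 - 189/203) = -16438 + (-3 - 189*1/203) = -16438 + (-3 - 27/29) = -16438 - 114/29 = -476816/29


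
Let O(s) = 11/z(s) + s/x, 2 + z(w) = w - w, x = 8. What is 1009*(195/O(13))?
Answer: -1574040/31 ≈ -50776.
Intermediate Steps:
z(w) = -2 (z(w) = -2 + (w - w) = -2 + 0 = -2)
O(s) = -11/2 + s/8 (O(s) = 11/(-2) + s/8 = 11*(-1/2) + s*(1/8) = -11/2 + s/8)
1009*(195/O(13)) = 1009*(195/(-11/2 + (1/8)*13)) = 1009*(195/(-11/2 + 13/8)) = 1009*(195/(-31/8)) = 1009*(195*(-8/31)) = 1009*(-1560/31) = -1574040/31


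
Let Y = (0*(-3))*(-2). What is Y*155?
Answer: 0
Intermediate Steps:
Y = 0 (Y = 0*(-2) = 0)
Y*155 = 0*155 = 0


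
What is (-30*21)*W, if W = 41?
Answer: -25830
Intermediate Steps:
(-30*21)*W = -30*21*41 = -630*41 = -25830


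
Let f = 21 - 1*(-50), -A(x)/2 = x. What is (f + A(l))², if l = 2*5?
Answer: 2601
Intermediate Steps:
l = 10
A(x) = -2*x
f = 71 (f = 21 + 50 = 71)
(f + A(l))² = (71 - 2*10)² = (71 - 20)² = 51² = 2601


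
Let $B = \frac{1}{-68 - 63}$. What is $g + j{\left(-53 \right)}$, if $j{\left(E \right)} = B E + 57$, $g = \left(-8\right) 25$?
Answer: $- \frac{18680}{131} \approx -142.6$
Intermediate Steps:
$B = - \frac{1}{131}$ ($B = \frac{1}{-131} = - \frac{1}{131} \approx -0.0076336$)
$g = -200$
$j{\left(E \right)} = 57 - \frac{E}{131}$ ($j{\left(E \right)} = - \frac{E}{131} + 57 = 57 - \frac{E}{131}$)
$g + j{\left(-53 \right)} = -200 + \left(57 - - \frac{53}{131}\right) = -200 + \left(57 + \frac{53}{131}\right) = -200 + \frac{7520}{131} = - \frac{18680}{131}$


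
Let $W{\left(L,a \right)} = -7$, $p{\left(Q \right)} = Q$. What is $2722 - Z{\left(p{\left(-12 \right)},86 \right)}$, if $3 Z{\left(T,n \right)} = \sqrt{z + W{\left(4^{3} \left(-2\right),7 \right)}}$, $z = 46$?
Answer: $2722 - \frac{\sqrt{39}}{3} \approx 2719.9$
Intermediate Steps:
$Z{\left(T,n \right)} = \frac{\sqrt{39}}{3}$ ($Z{\left(T,n \right)} = \frac{\sqrt{46 - 7}}{3} = \frac{\sqrt{39}}{3}$)
$2722 - Z{\left(p{\left(-12 \right)},86 \right)} = 2722 - \frac{\sqrt{39}}{3}$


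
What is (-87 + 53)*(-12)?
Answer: 408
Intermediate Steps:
(-87 + 53)*(-12) = -34*(-12) = 408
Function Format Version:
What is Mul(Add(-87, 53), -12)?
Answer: 408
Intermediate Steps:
Mul(Add(-87, 53), -12) = Mul(-34, -12) = 408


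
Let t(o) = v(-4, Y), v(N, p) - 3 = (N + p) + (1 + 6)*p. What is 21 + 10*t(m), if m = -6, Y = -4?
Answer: -309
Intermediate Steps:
v(N, p) = 3 + N + 8*p (v(N, p) = 3 + ((N + p) + (1 + 6)*p) = 3 + ((N + p) + 7*p) = 3 + (N + 8*p) = 3 + N + 8*p)
t(o) = -33 (t(o) = 3 - 4 + 8*(-4) = 3 - 4 - 32 = -33)
21 + 10*t(m) = 21 + 10*(-33) = 21 - 330 = -309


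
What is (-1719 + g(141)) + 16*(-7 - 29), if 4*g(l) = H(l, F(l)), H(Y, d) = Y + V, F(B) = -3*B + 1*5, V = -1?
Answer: -2260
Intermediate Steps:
F(B) = 5 - 3*B (F(B) = -3*B + 5 = 5 - 3*B)
H(Y, d) = -1 + Y (H(Y, d) = Y - 1 = -1 + Y)
g(l) = -1/4 + l/4 (g(l) = (-1 + l)/4 = -1/4 + l/4)
(-1719 + g(141)) + 16*(-7 - 29) = (-1719 + (-1/4 + (1/4)*141)) + 16*(-7 - 29) = (-1719 + (-1/4 + 141/4)) + 16*(-36) = (-1719 + 35) - 576 = -1684 - 576 = -2260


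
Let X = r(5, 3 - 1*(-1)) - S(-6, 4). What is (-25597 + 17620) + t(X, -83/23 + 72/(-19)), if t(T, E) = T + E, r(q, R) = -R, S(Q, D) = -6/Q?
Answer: -3491367/437 ≈ -7989.4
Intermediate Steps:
X = -5 (X = -(3 - 1*(-1)) - (-6)/(-6) = -(3 + 1) - (-6)*(-1)/6 = -1*4 - 1*1 = -4 - 1 = -5)
t(T, E) = E + T
(-25597 + 17620) + t(X, -83/23 + 72/(-19)) = (-25597 + 17620) + ((-83/23 + 72/(-19)) - 5) = -7977 + ((-83*1/23 + 72*(-1/19)) - 5) = -7977 + ((-83/23 - 72/19) - 5) = -7977 + (-3233/437 - 5) = -7977 - 5418/437 = -3491367/437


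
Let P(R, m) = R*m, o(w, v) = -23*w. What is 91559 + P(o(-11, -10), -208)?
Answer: 38935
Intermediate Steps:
91559 + P(o(-11, -10), -208) = 91559 - 23*(-11)*(-208) = 91559 + 253*(-208) = 91559 - 52624 = 38935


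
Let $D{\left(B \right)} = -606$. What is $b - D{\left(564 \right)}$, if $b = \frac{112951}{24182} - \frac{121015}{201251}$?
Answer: $\frac{2968996036263}{4866651682} \approx 610.07$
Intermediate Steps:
$b = \frac{19805116971}{4866651682}$ ($b = 112951 \cdot \frac{1}{24182} - \frac{121015}{201251} = \frac{112951}{24182} - \frac{121015}{201251} = \frac{19805116971}{4866651682} \approx 4.0696$)
$b - D{\left(564 \right)} = \frac{19805116971}{4866651682} - -606 = \frac{19805116971}{4866651682} + 606 = \frac{2968996036263}{4866651682}$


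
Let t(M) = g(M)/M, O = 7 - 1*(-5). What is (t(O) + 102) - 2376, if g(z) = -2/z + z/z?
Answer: -163723/72 ≈ -2273.9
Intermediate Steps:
g(z) = 1 - 2/z (g(z) = -2/z + 1 = 1 - 2/z)
O = 12 (O = 7 + 5 = 12)
t(M) = (-2 + M)/M² (t(M) = ((-2 + M)/M)/M = (-2 + M)/M²)
(t(O) + 102) - 2376 = ((-2 + 12)/12² + 102) - 2376 = ((1/144)*10 + 102) - 2376 = (5/72 + 102) - 2376 = 7349/72 - 2376 = -163723/72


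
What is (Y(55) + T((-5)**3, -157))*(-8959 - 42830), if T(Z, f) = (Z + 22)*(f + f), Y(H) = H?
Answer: -1677808233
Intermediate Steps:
T(Z, f) = 2*f*(22 + Z) (T(Z, f) = (22 + Z)*(2*f) = 2*f*(22 + Z))
(Y(55) + T((-5)**3, -157))*(-8959 - 42830) = (55 + 2*(-157)*(22 + (-5)**3))*(-8959 - 42830) = (55 + 2*(-157)*(22 - 125))*(-51789) = (55 + 2*(-157)*(-103))*(-51789) = (55 + 32342)*(-51789) = 32397*(-51789) = -1677808233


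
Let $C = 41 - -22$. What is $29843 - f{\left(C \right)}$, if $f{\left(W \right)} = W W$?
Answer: $25874$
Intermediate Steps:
$C = 63$ ($C = 41 + 22 = 63$)
$f{\left(W \right)} = W^{2}$
$29843 - f{\left(C \right)} = 29843 - 63^{2} = 29843 - 3969 = 25874$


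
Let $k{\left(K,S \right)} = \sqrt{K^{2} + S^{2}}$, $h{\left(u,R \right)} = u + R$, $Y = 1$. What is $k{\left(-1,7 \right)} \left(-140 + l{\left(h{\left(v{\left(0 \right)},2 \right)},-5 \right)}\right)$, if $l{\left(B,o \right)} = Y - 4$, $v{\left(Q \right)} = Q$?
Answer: $- 715 \sqrt{2} \approx -1011.2$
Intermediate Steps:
$h{\left(u,R \right)} = R + u$
$l{\left(B,o \right)} = -3$ ($l{\left(B,o \right)} = 1 - 4 = -3$)
$k{\left(-1,7 \right)} \left(-140 + l{\left(h{\left(v{\left(0 \right)},2 \right)},-5 \right)}\right) = \sqrt{\left(-1\right)^{2} + 7^{2}} \left(-140 - 3\right) = \sqrt{1 + 49} \left(-143\right) = \sqrt{50} \left(-143\right) = 5 \sqrt{2} \left(-143\right) = - 715 \sqrt{2}$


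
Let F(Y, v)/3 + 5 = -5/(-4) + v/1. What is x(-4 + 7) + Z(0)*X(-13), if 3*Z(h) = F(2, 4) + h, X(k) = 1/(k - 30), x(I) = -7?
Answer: -1205/172 ≈ -7.0058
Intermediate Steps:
X(k) = 1/(-30 + k)
F(Y, v) = -45/4 + 3*v (F(Y, v) = -15 + 3*(-5/(-4) + v/1) = -15 + 3*(-5*(-¼) + v*1) = -15 + 3*(5/4 + v) = -15 + (15/4 + 3*v) = -45/4 + 3*v)
Z(h) = ¼ + h/3 (Z(h) = ((-45/4 + 3*4) + h)/3 = ((-45/4 + 12) + h)/3 = (¾ + h)/3 = ¼ + h/3)
x(-4 + 7) + Z(0)*X(-13) = -7 + (¼ + (⅓)*0)/(-30 - 13) = -7 + (¼ + 0)/(-43) = -7 + (¼)*(-1/43) = -7 - 1/172 = -1205/172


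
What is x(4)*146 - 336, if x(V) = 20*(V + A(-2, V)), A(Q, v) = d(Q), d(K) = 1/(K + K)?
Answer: 10614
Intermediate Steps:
d(K) = 1/(2*K)
A(Q, v) = 1/(2*Q)
x(V) = -5 + 20*V (x(V) = 20*(V + (½)/(-2)) = 20*(V + (½)*(-½)) = 20*(V - ¼) = 20*(-¼ + V) = -5 + 20*V)
x(4)*146 - 336 = (-5 + 20*4)*146 - 336 = (-5 + 80)*146 - 336 = 75*146 - 336 = 10950 - 336 = 10614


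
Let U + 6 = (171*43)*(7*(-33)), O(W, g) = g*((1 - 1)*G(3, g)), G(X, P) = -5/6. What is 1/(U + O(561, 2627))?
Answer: -1/1698549 ≈ -5.8874e-7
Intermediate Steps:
G(X, P) = -5/6 (G(X, P) = -5*1/6 = -5/6)
O(W, g) = 0 (O(W, g) = g*((1 - 1)*(-5/6)) = g*(0*(-5/6)) = g*0 = 0)
U = -1698549 (U = -6 + (171*43)*(7*(-33)) = -6 + 7353*(-231) = -6 - 1698543 = -1698549)
1/(U + O(561, 2627)) = 1/(-1698549 + 0) = 1/(-1698549) = -1/1698549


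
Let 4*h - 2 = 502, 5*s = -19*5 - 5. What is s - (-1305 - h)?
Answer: 1411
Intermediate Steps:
s = -20 (s = (-19*5 - 5)/5 = (-95 - 5)/5 = (⅕)*(-100) = -20)
h = 126 (h = ½ + (¼)*502 = ½ + 251/2 = 126)
s - (-1305 - h) = -20 - (-1305 - 1*126) = -20 - (-1305 - 126) = -20 - 1*(-1431) = -20 + 1431 = 1411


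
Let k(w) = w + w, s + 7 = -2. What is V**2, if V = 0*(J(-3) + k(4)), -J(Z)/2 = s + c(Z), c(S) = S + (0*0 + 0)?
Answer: 0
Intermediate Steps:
s = -9 (s = -7 - 2 = -9)
k(w) = 2*w
c(S) = S (c(S) = S + (0 + 0) = S + 0 = S)
J(Z) = 18 - 2*Z (J(Z) = -2*(-9 + Z) = 18 - 2*Z)
V = 0 (V = 0*((18 - 2*(-3)) + 2*4) = 0*((18 + 6) + 8) = 0*(24 + 8) = 0*32 = 0)
V**2 = 0**2 = 0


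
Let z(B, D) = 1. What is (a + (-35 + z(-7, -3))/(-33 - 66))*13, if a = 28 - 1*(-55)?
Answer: 107263/99 ≈ 1083.5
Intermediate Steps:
a = 83 (a = 28 + 55 = 83)
(a + (-35 + z(-7, -3))/(-33 - 66))*13 = (83 + (-35 + 1)/(-33 - 66))*13 = (83 - 34/(-99))*13 = (83 - 34*(-1/99))*13 = (83 + 34/99)*13 = (8251/99)*13 = 107263/99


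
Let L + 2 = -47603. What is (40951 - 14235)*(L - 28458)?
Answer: -2032099108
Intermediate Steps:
L = -47605 (L = -2 - 47603 = -47605)
(40951 - 14235)*(L - 28458) = (40951 - 14235)*(-47605 - 28458) = 26716*(-76063) = -2032099108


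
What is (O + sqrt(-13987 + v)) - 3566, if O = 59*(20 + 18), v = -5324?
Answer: -1324 + I*sqrt(19311) ≈ -1324.0 + 138.96*I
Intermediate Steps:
O = 2242 (O = 59*38 = 2242)
(O + sqrt(-13987 + v)) - 3566 = (2242 + sqrt(-13987 - 5324)) - 3566 = (2242 + sqrt(-19311)) - 3566 = (2242 + I*sqrt(19311)) - 3566 = -1324 + I*sqrt(19311)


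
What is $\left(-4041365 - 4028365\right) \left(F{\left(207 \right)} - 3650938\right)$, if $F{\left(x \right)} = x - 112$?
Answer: $29461317282390$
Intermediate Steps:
$F{\left(x \right)} = -112 + x$
$\left(-4041365 - 4028365\right) \left(F{\left(207 \right)} - 3650938\right) = \left(-4041365 - 4028365\right) \left(\left(-112 + 207\right) - 3650938\right) = - 8069730 \left(95 - 3650938\right) = \left(-8069730\right) \left(-3650843\right) = 29461317282390$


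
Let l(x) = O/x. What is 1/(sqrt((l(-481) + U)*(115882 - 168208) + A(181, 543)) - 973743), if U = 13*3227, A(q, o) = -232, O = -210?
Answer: -468370383/457128249534127 - I*sqrt(507872354348398)/457128249534127 ≈ -1.0246e-6 - 4.9299e-8*I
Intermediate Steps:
l(x) = -210/x
U = 41951
1/(sqrt((l(-481) + U)*(115882 - 168208) + A(181, 543)) - 973743) = 1/(sqrt((-210/(-481) + 41951)*(115882 - 168208) - 232) - 973743) = 1/(sqrt((-210*(-1/481) + 41951)*(-52326) - 232) - 973743) = 1/(sqrt((210/481 + 41951)*(-52326) - 232) - 973743) = 1/(sqrt((20178641/481)*(-52326) - 232) - 973743) = 1/(sqrt(-1055867568966/481 - 232) - 973743) = 1/(sqrt(-1055867680558/481) - 973743) = 1/(I*sqrt(507872354348398)/481 - 973743) = 1/(-973743 + I*sqrt(507872354348398)/481)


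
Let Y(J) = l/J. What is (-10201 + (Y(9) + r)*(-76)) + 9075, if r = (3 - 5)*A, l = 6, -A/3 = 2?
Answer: -6266/3 ≈ -2088.7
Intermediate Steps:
A = -6 (A = -3*2 = -6)
Y(J) = 6/J
r = 12 (r = (3 - 5)*(-6) = -2*(-6) = 12)
(-10201 + (Y(9) + r)*(-76)) + 9075 = (-10201 + (6/9 + 12)*(-76)) + 9075 = (-10201 + (6*(⅑) + 12)*(-76)) + 9075 = (-10201 + (⅔ + 12)*(-76)) + 9075 = (-10201 + (38/3)*(-76)) + 9075 = (-10201 - 2888/3) + 9075 = -33491/3 + 9075 = -6266/3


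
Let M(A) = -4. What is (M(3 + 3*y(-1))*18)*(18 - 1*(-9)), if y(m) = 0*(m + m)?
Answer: -1944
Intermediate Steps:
y(m) = 0 (y(m) = 0*(2*m) = 0)
(M(3 + 3*y(-1))*18)*(18 - 1*(-9)) = (-4*18)*(18 - 1*(-9)) = -72*(18 + 9) = -72*27 = -1944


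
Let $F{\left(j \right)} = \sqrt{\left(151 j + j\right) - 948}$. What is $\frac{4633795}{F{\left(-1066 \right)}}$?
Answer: $- \frac{926759 i \sqrt{40745}}{16298} \approx - 11478.0 i$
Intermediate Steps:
$F{\left(j \right)} = \sqrt{-948 + 152 j}$ ($F{\left(j \right)} = \sqrt{152 j - 948} = \sqrt{-948 + 152 j}$)
$\frac{4633795}{F{\left(-1066 \right)}} = \frac{4633795}{2 \sqrt{-237 + 38 \left(-1066\right)}} = \frac{4633795}{2 \sqrt{-237 - 40508}} = \frac{4633795}{2 \sqrt{-40745}} = \frac{4633795}{2 i \sqrt{40745}} = 4633795 \left(- \frac{i \sqrt{40745}}{81490}\right) = - \frac{926759 i \sqrt{40745}}{16298}$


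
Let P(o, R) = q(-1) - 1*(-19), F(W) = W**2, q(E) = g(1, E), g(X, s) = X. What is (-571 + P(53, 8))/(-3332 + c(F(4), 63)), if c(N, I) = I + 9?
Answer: 551/3260 ≈ 0.16902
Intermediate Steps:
q(E) = 1
P(o, R) = 20 (P(o, R) = 1 - 1*(-19) = 1 + 19 = 20)
c(N, I) = 9 + I
(-571 + P(53, 8))/(-3332 + c(F(4), 63)) = (-571 + 20)/(-3332 + (9 + 63)) = -551/(-3332 + 72) = -551/(-3260) = -551*(-1/3260) = 551/3260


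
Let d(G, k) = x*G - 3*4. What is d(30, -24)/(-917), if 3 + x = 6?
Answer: -78/917 ≈ -0.085060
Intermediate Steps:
x = 3 (x = -3 + 6 = 3)
d(G, k) = -12 + 3*G (d(G, k) = 3*G - 3*4 = 3*G - 12 = -12 + 3*G)
d(30, -24)/(-917) = (-12 + 3*30)/(-917) = (-12 + 90)*(-1/917) = 78*(-1/917) = -78/917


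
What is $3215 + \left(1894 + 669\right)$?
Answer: $5778$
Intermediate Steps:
$3215 + \left(1894 + 669\right) = 3215 + 2563 = 5778$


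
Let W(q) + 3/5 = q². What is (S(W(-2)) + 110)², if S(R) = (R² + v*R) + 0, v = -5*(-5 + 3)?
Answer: 15124321/625 ≈ 24199.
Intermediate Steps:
v = 10 (v = -5*(-2) = 10)
W(q) = -⅗ + q²
S(R) = R² + 10*R (S(R) = (R² + 10*R) + 0 = R² + 10*R)
(S(W(-2)) + 110)² = ((-⅗ + (-2)²)*(10 + (-⅗ + (-2)²)) + 110)² = ((-⅗ + 4)*(10 + (-⅗ + 4)) + 110)² = (17*(10 + 17/5)/5 + 110)² = ((17/5)*(67/5) + 110)² = (1139/25 + 110)² = (3889/25)² = 15124321/625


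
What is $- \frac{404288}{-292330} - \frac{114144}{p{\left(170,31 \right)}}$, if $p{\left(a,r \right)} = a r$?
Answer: $- \frac{50382448}{2484805} \approx -20.276$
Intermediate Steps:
$- \frac{404288}{-292330} - \frac{114144}{p{\left(170,31 \right)}} = - \frac{404288}{-292330} - \frac{114144}{170 \cdot 31} = \left(-404288\right) \left(- \frac{1}{292330}\right) - \frac{114144}{5270} = \frac{202144}{146165} - \frac{57072}{2635} = - \frac{50382448}{2484805}$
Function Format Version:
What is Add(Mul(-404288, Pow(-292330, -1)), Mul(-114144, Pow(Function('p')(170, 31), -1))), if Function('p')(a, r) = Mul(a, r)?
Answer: Rational(-50382448, 2484805) ≈ -20.276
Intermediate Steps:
Add(Mul(-404288, Pow(-292330, -1)), Mul(-114144, Pow(Function('p')(170, 31), -1))) = Add(Mul(-404288, Pow(-292330, -1)), Mul(-114144, Pow(Mul(170, 31), -1))) = Add(Mul(-404288, Rational(-1, 292330)), Mul(-114144, Pow(5270, -1))) = Add(Rational(202144, 146165), Mul(-114144, Rational(1, 5270))) = Add(Rational(202144, 146165), Rational(-57072, 2635)) = Rational(-50382448, 2484805)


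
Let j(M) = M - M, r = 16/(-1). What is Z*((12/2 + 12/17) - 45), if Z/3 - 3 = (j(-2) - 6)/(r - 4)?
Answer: -64449/170 ≈ -379.11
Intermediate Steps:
r = -16 (r = 16*(-1) = -16)
j(M) = 0
Z = 99/10 (Z = 9 + 3*((0 - 6)/(-16 - 4)) = 9 + 3*(-6/(-20)) = 9 + 3*(-6*(-1/20)) = 9 + 3*(3/10) = 9 + 9/10 = 99/10 ≈ 9.9000)
Z*((12/2 + 12/17) - 45) = 99*((12/2 + 12/17) - 45)/10 = 99*((12*(½) + 12*(1/17)) - 45)/10 = 99*((6 + 12/17) - 45)/10 = 99*(114/17 - 45)/10 = (99/10)*(-651/17) = -64449/170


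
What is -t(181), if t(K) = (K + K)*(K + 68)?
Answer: -90138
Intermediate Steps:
t(K) = 2*K*(68 + K) (t(K) = (2*K)*(68 + K) = 2*K*(68 + K))
-t(181) = -2*181*(68 + 181) = -2*181*249 = -1*90138 = -90138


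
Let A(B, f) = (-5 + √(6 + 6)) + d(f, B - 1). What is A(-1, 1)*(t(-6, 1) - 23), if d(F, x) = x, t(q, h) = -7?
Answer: 210 - 60*√3 ≈ 106.08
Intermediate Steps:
A(B, f) = -6 + B + 2*√3 (A(B, f) = (-5 + √(6 + 6)) + (B - 1) = (-5 + √12) + (-1 + B) = (-5 + 2*√3) + (-1 + B) = -6 + B + 2*√3)
A(-1, 1)*(t(-6, 1) - 23) = (-6 - 1 + 2*√3)*(-7 - 23) = (-7 + 2*√3)*(-30) = 210 - 60*√3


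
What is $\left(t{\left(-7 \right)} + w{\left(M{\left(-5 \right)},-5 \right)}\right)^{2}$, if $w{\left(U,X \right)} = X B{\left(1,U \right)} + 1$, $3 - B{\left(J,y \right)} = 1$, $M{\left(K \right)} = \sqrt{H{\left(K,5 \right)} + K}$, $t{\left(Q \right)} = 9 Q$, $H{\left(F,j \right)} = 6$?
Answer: $5184$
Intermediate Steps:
$M{\left(K \right)} = \sqrt{6 + K}$
$B{\left(J,y \right)} = 2$ ($B{\left(J,y \right)} = 3 - 1 = 2$)
$w{\left(U,X \right)} = 1 + 2 X$ ($w{\left(U,X \right)} = X 2 + 1 = 2 X + 1 = 1 + 2 X$)
$\left(t{\left(-7 \right)} + w{\left(M{\left(-5 \right)},-5 \right)}\right)^{2} = \left(9 \left(-7\right) + \left(1 + 2 \left(-5\right)\right)\right)^{2} = \left(-63 + \left(1 - 10\right)\right)^{2} = \left(-63 - 9\right)^{2} = \left(-72\right)^{2} = 5184$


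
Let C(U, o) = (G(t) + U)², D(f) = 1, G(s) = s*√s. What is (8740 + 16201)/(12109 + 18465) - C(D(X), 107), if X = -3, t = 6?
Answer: -6609617/30574 - 12*√6 ≈ -245.58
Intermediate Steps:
G(s) = s^(3/2)
C(U, o) = (U + 6*√6)² (C(U, o) = (6^(3/2) + U)² = (6*√6 + U)² = (U + 6*√6)²)
(8740 + 16201)/(12109 + 18465) - C(D(X), 107) = (8740 + 16201)/(12109 + 18465) - (1 + 6*√6)² = 24941/30574 - (1 + 6*√6)²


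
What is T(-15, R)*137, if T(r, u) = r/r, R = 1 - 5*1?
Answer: 137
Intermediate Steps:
R = -4 (R = 1 - 5 = -4)
T(r, u) = 1
T(-15, R)*137 = 1*137 = 137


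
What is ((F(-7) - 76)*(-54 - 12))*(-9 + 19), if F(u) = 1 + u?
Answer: 54120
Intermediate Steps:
((F(-7) - 76)*(-54 - 12))*(-9 + 19) = (((1 - 7) - 76)*(-54 - 12))*(-9 + 19) = ((-6 - 76)*(-66))*10 = -82*(-66)*10 = 5412*10 = 54120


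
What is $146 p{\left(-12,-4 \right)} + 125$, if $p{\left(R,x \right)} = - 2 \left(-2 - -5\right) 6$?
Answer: $-5131$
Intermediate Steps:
$p{\left(R,x \right)} = -36$ ($p{\left(R,x \right)} = - 2 \left(-2 + 5\right) 6 = \left(-2\right) 3 \cdot 6 = \left(-6\right) 6 = -36$)
$146 p{\left(-12,-4 \right)} + 125 = 146 \left(-36\right) + 125 = -5256 + 125 = -5131$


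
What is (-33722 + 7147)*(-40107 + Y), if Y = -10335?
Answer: 1340496150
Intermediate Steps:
(-33722 + 7147)*(-40107 + Y) = (-33722 + 7147)*(-40107 - 10335) = -26575*(-50442) = 1340496150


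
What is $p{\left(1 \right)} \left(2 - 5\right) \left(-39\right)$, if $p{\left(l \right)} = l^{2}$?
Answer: $117$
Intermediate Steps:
$p{\left(1 \right)} \left(2 - 5\right) \left(-39\right) = 1^{2} \left(2 - 5\right) \left(-39\right) = 1 \left(-3\right) \left(-39\right) = \left(-3\right) \left(-39\right) = 117$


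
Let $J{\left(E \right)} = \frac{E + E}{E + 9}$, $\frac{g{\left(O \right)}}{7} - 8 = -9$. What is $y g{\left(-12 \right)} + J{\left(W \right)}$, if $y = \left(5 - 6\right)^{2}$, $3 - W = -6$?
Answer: $-6$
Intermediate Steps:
$g{\left(O \right)} = -7$ ($g{\left(O \right)} = 56 + 7 \left(-9\right) = 56 - 63 = -7$)
$W = 9$ ($W = 3 - -6 = 3 + 6 = 9$)
$J{\left(E \right)} = \frac{2 E}{9 + E}$
$y = 1$ ($y = \left(-1\right)^{2} = 1$)
$y g{\left(-12 \right)} + J{\left(W \right)} = 1 \left(-7\right) + 2 \cdot 9 \frac{1}{9 + 9} = -7 + 2 \cdot 9 \cdot \frac{1}{18} = -7 + 1 = -6$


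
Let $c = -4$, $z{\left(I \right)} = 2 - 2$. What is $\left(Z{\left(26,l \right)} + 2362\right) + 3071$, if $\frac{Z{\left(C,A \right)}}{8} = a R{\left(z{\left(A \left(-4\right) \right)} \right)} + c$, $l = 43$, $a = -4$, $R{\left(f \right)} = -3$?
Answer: $5497$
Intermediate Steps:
$z{\left(I \right)} = 0$
$Z{\left(C,A \right)} = 64$ ($Z{\left(C,A \right)} = 8 \left(\left(-4\right) \left(-3\right) - 4\right) = 8 \left(12 - 4\right) = 8 \cdot 8 = 64$)
$\left(Z{\left(26,l \right)} + 2362\right) + 3071 = \left(64 + 2362\right) + 3071 = 2426 + 3071 = 5497$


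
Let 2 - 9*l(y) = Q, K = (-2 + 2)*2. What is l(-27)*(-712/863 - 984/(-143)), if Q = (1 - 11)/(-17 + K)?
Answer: 5979008/6293859 ≈ 0.94998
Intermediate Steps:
K = 0 (K = 0*2 = 0)
Q = 10/17 (Q = (1 - 11)/(-17 + 0) = -10/(-17) = -10*(-1/17) = 10/17 ≈ 0.58823)
l(y) = 8/51 (l(y) = 2/9 - 1/9*10/17 = 2/9 - 10/153 = 8/51)
l(-27)*(-712/863 - 984/(-143)) = 8*(-712/863 - 984/(-143))/51 = 8*(-712*1/863 - 984*(-1/143))/51 = 8*(-712/863 + 984/143)/51 = (8/51)*(747376/123409) = 5979008/6293859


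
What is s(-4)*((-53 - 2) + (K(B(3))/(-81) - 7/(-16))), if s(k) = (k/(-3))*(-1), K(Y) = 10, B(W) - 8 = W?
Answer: 70873/972 ≈ 72.915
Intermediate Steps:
B(W) = 8 + W
s(k) = k/3 (s(k) = (k*(-⅓))*(-1) = -k/3*(-1) = k/3)
s(-4)*((-53 - 2) + (K(B(3))/(-81) - 7/(-16))) = ((⅓)*(-4))*((-53 - 2) + (10/(-81) - 7/(-16))) = -4*(-55 + (10*(-1/81) - 7*(-1/16)))/3 = -4*(-55 + (-10/81 + 7/16))/3 = -4*(-55 + 407/1296)/3 = -4/3*(-70873/1296) = 70873/972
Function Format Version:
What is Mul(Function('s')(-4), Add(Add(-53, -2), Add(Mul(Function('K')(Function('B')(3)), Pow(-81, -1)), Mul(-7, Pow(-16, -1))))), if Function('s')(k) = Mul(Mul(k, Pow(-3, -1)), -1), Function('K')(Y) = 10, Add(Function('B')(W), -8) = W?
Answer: Rational(70873, 972) ≈ 72.915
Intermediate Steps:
Function('B')(W) = Add(8, W)
Function('s')(k) = Mul(Rational(1, 3), k) (Function('s')(k) = Mul(Mul(k, Rational(-1, 3)), -1) = Mul(Mul(Rational(-1, 3), k), -1) = Mul(Rational(1, 3), k))
Mul(Function('s')(-4), Add(Add(-53, -2), Add(Mul(Function('K')(Function('B')(3)), Pow(-81, -1)), Mul(-7, Pow(-16, -1))))) = Mul(Mul(Rational(1, 3), -4), Add(Add(-53, -2), Add(Mul(10, Pow(-81, -1)), Mul(-7, Pow(-16, -1))))) = Mul(Rational(-4, 3), Add(-55, Add(Mul(10, Rational(-1, 81)), Mul(-7, Rational(-1, 16))))) = Mul(Rational(-4, 3), Add(-55, Add(Rational(-10, 81), Rational(7, 16)))) = Mul(Rational(-4, 3), Add(-55, Rational(407, 1296))) = Mul(Rational(-4, 3), Rational(-70873, 1296)) = Rational(70873, 972)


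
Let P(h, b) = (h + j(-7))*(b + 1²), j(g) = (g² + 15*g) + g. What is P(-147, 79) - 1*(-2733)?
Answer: -14067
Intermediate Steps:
j(g) = g² + 16*g
P(h, b) = (1 + b)*(-63 + h) (P(h, b) = (h - 7*(16 - 7))*(b + 1²) = (h - 7*9)*(b + 1) = (h - 63)*(1 + b) = (-63 + h)*(1 + b) = (1 + b)*(-63 + h))
P(-147, 79) - 1*(-2733) = (-63 - 147 - 63*79 + 79*(-147)) - 1*(-2733) = (-63 - 147 - 4977 - 11613) + 2733 = -16800 + 2733 = -14067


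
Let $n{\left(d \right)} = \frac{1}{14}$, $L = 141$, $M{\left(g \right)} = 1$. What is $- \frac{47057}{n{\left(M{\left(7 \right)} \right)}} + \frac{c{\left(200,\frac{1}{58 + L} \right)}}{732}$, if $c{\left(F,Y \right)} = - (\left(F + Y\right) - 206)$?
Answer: $- \frac{95965785871}{145668} \approx -6.588 \cdot 10^{5}$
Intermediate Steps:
$n{\left(d \right)} = \frac{1}{14}$
$c{\left(F,Y \right)} = 206 - F - Y$ ($c{\left(F,Y \right)} = - (-206 + F + Y) = 206 - F - Y$)
$- \frac{47057}{n{\left(M{\left(7 \right)} \right)}} + \frac{c{\left(200,\frac{1}{58 + L} \right)}}{732} = - 47057 \frac{1}{\frac{1}{14}} + \frac{206 - 200 - \frac{1}{58 + 141}}{732} = \left(-47057\right) 14 + \left(206 - 200 - \frac{1}{199}\right) \frac{1}{732} = -658798 + \left(206 - 200 - \frac{1}{199}\right) \frac{1}{732} = -658798 + \frac{1193}{199} \cdot \frac{1}{732} = -658798 + \frac{1193}{145668} = - \frac{95965785871}{145668}$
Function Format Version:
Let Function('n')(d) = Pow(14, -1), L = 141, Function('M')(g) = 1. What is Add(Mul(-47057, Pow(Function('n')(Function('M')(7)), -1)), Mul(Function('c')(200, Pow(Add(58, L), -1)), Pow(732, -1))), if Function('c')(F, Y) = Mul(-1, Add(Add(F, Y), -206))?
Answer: Rational(-95965785871, 145668) ≈ -6.5880e+5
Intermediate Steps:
Function('n')(d) = Rational(1, 14)
Function('c')(F, Y) = Add(206, Mul(-1, F), Mul(-1, Y)) (Function('c')(F, Y) = Mul(-1, Add(-206, F, Y)) = Add(206, Mul(-1, F), Mul(-1, Y)))
Add(Mul(-47057, Pow(Function('n')(Function('M')(7)), -1)), Mul(Function('c')(200, Pow(Add(58, L), -1)), Pow(732, -1))) = Add(Mul(-47057, Pow(Rational(1, 14), -1)), Mul(Add(206, Mul(-1, 200), Mul(-1, Pow(Add(58, 141), -1))), Pow(732, -1))) = Add(Mul(-47057, 14), Mul(Add(206, -200, Mul(-1, Pow(199, -1))), Rational(1, 732))) = Add(-658798, Mul(Add(206, -200, Mul(-1, Rational(1, 199))), Rational(1, 732))) = Add(-658798, Mul(Add(206, -200, Rational(-1, 199)), Rational(1, 732))) = Add(-658798, Mul(Rational(1193, 199), Rational(1, 732))) = Add(-658798, Rational(1193, 145668)) = Rational(-95965785871, 145668)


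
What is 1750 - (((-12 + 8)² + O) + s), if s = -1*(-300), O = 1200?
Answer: 234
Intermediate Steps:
s = 300
1750 - (((-12 + 8)² + O) + s) = 1750 - (((-12 + 8)² + 1200) + 300) = 1750 - (((-4)² + 1200) + 300) = 1750 - ((16 + 1200) + 300) = 1750 - (1216 + 300) = 1750 - 1*1516 = 1750 - 1516 = 234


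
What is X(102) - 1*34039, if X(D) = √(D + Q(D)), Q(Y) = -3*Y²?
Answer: -34039 + I*√31110 ≈ -34039.0 + 176.38*I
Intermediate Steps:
X(D) = √(D - 3*D²)
X(102) - 1*34039 = √(102*(1 - 3*102)) - 1*34039 = √(102*(1 - 306)) - 34039 = √(102*(-305)) - 34039 = √(-31110) - 34039 = I*√31110 - 34039 = -34039 + I*√31110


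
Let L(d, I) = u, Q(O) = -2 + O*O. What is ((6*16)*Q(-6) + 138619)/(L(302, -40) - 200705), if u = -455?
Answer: -141883/201160 ≈ -0.70532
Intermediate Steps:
Q(O) = -2 + O²
L(d, I) = -455
((6*16)*Q(-6) + 138619)/(L(302, -40) - 200705) = ((6*16)*(-2 + (-6)²) + 138619)/(-455 - 200705) = (96*(-2 + 36) + 138619)/(-201160) = (96*34 + 138619)*(-1/201160) = (3264 + 138619)*(-1/201160) = 141883*(-1/201160) = -141883/201160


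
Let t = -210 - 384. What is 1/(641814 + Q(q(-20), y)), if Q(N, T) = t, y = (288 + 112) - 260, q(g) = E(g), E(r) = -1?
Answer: 1/641220 ≈ 1.5595e-6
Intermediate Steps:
q(g) = -1
t = -594
y = 140 (y = 400 - 260 = 140)
Q(N, T) = -594
1/(641814 + Q(q(-20), y)) = 1/(641814 - 594) = 1/641220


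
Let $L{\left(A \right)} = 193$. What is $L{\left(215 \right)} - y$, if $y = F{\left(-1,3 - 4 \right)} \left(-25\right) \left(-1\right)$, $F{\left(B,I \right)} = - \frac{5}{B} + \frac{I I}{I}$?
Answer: $93$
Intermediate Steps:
$F{\left(B,I \right)} = I - \frac{5}{B}$ ($F{\left(B,I \right)} = - \frac{5}{B} + \frac{I^{2}}{I} = - \frac{5}{B} + I = I - \frac{5}{B}$)
$y = 100$ ($y = \left(\left(3 - 4\right) - \frac{5}{-1}\right) \left(-25\right) \left(-1\right) = \left(-1 - -5\right) \left(-25\right) \left(-1\right) = \left(-1 + 5\right) \left(-25\right) \left(-1\right) = 4 \left(-25\right) \left(-1\right) = \left(-100\right) \left(-1\right) = 100$)
$L{\left(215 \right)} - y = 193 - 100 = 93$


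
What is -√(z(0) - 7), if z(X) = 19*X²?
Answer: -I*√7 ≈ -2.6458*I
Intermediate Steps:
-√(z(0) - 7) = -√(19*0² - 7) = -√(19*0 - 7) = -√(0 - 7) = -√(-7) = -I*√7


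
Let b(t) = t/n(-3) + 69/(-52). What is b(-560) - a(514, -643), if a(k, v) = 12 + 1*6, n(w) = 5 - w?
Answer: -4645/52 ≈ -89.327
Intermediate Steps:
a(k, v) = 18 (a(k, v) = 12 + 6 = 18)
b(t) = -69/52 + t/8 (b(t) = t/(5 - 1*(-3)) + 69/(-52) = t/(5 + 3) + 69*(-1/52) = t/8 - 69/52 = -69/52 + t/8)
b(-560) - a(514, -643) = (-69/52 + (1/8)*(-560)) - 1*18 = (-69/52 - 70) - 18 = -3709/52 - 18 = -4645/52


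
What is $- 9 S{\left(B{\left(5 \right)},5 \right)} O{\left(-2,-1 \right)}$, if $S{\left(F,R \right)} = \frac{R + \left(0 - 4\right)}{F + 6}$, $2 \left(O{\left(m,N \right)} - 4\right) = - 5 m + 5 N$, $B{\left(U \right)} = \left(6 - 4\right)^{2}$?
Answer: $- \frac{117}{20} \approx -5.85$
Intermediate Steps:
$B{\left(U \right)} = 4$ ($B{\left(U \right)} = 2^{2} = 4$)
$O{\left(m,N \right)} = 4 - \frac{5 m}{2} + \frac{5 N}{2}$ ($O{\left(m,N \right)} = 4 + \frac{- 5 m + 5 N}{2} = 4 + \left(- \frac{5 m}{2} + \frac{5 N}{2}\right) = 4 - \frac{5 m}{2} + \frac{5 N}{2}$)
$S{\left(F,R \right)} = \frac{-4 + R}{6 + F}$ ($S{\left(F,R \right)} = \frac{R - 4}{6 + F} = \frac{-4 + R}{6 + F}$)
$- 9 S{\left(B{\left(5 \right)},5 \right)} O{\left(-2,-1 \right)} = - 9 \frac{-4 + 5}{6 + 4} \left(4 - -5 + \frac{5}{2} \left(-1\right)\right) = - 9 \cdot \frac{1}{10} \cdot 1 \left(4 + 5 - \frac{5}{2}\right) = - 9 \cdot \frac{1}{10} \cdot 1 \cdot \frac{13}{2} = \left(-9\right) \frac{1}{10} \cdot \frac{13}{2} = \left(- \frac{9}{10}\right) \frac{13}{2} = - \frac{117}{20}$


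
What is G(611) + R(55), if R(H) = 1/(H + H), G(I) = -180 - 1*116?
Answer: -32559/110 ≈ -295.99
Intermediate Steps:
G(I) = -296 (G(I) = -180 - 116 = -296)
R(H) = 1/(2*H)
G(611) + R(55) = -296 + (½)/55 = -296 + (½)*(1/55) = -296 + 1/110 = -32559/110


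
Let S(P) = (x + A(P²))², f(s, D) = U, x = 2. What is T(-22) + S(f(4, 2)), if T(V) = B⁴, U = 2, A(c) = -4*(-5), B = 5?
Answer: 1109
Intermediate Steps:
A(c) = 20
f(s, D) = 2
S(P) = 484 (S(P) = (2 + 20)² = 22² = 484)
T(V) = 625 (T(V) = 5⁴ = 625)
T(-22) + S(f(4, 2)) = 625 + 484 = 1109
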